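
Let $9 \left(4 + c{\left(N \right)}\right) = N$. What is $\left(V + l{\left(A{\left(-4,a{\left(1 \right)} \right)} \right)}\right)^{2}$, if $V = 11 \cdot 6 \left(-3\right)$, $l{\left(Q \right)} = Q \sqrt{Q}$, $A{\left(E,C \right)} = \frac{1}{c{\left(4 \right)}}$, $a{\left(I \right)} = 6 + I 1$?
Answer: $\frac{1284635943}{32768} + \frac{2673 i \sqrt{2}}{64} \approx 39204.0 + 59.065 i$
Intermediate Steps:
$c{\left(N \right)} = -4 + \frac{N}{9}$
$a{\left(I \right)} = 6 + I$
$A{\left(E,C \right)} = - \frac{9}{32}$ ($A{\left(E,C \right)} = \frac{1}{-4 + \frac{1}{9} \cdot 4} = \frac{1}{-4 + \frac{4}{9}} = \frac{1}{- \frac{32}{9}} = - \frac{9}{32}$)
$l{\left(Q \right)} = Q^{\frac{3}{2}}$
$V = -198$ ($V = 66 \left(-3\right) = -198$)
$\left(V + l{\left(A{\left(-4,a{\left(1 \right)} \right)} \right)}\right)^{2} = \left(-198 + \left(- \frac{9}{32}\right)^{\frac{3}{2}}\right)^{2} = \left(-198 - \frac{27 i \sqrt{2}}{256}\right)^{2}$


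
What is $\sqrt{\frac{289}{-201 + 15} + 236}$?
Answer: $\frac{\sqrt{8110902}}{186} \approx 15.312$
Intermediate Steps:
$\sqrt{\frac{289}{-201 + 15} + 236} = \sqrt{\frac{289}{-186} + 236} = \sqrt{289 \left(- \frac{1}{186}\right) + 236} = \sqrt{- \frac{289}{186} + 236} = \sqrt{\frac{43607}{186}} = \frac{\sqrt{8110902}}{186}$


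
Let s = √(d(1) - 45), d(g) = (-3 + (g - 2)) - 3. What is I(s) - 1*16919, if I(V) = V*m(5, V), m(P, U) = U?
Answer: -16971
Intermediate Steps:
d(g) = -8 + g (d(g) = (-3 + (-2 + g)) - 3 = (-5 + g) - 3 = -8 + g)
s = 2*I*√13 (s = √((-8 + 1) - 45) = √(-7 - 45) = √(-52) = 2*I*√13 ≈ 7.2111*I)
I(V) = V² (I(V) = V*V = V²)
I(s) - 1*16919 = (2*I*√13)² - 1*16919 = -52 - 16919 = -16971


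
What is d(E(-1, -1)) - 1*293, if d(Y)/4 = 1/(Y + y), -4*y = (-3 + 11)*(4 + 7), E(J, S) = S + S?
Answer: -1759/6 ≈ -293.17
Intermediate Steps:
E(J, S) = 2*S
y = -22 (y = -(-3 + 11)*(4 + 7)/4 = -2*11 = -¼*88 = -22)
d(Y) = 4/(-22 + Y) (d(Y) = 4/(Y - 22) = 4/(-22 + Y))
d(E(-1, -1)) - 1*293 = 4/(-22 + 2*(-1)) - 1*293 = 4/(-22 - 2) - 293 = 4/(-24) - 293 = 4*(-1/24) - 293 = -⅙ - 293 = -1759/6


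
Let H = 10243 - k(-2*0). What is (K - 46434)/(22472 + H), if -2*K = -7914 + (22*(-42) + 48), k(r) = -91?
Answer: -42039/32806 ≈ -1.2814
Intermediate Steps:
H = 10334 (H = 10243 - 1*(-91) = 10243 + 91 = 10334)
K = 4395 (K = -(-7914 + (22*(-42) + 48))/2 = -(-7914 + (-924 + 48))/2 = -(-7914 - 876)/2 = -½*(-8790) = 4395)
(K - 46434)/(22472 + H) = (4395 - 46434)/(22472 + 10334) = -42039/32806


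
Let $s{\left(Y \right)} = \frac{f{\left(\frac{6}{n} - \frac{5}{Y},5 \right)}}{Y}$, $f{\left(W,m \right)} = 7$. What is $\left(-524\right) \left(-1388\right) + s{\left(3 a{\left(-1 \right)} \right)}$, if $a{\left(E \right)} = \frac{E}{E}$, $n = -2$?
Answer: $\frac{2181943}{3} \approx 7.2731 \cdot 10^{5}$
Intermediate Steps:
$a{\left(E \right)} = 1$
$s{\left(Y \right)} = \frac{7}{Y}$
$\left(-524\right) \left(-1388\right) + s{\left(3 a{\left(-1 \right)} \right)} = \left(-524\right) \left(-1388\right) + \frac{7}{3 \cdot 1} = 727312 + \frac{7}{3} = \frac{2181943}{3}$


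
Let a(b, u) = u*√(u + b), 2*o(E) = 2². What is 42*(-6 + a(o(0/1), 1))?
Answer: -252 + 42*√3 ≈ -179.25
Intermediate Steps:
o(E) = 2 (o(E) = (½)*2² = (½)*4 = 2)
a(b, u) = u*√(b + u)
42*(-6 + a(o(0/1), 1)) = 42*(-6 + 1*√(2 + 1)) = 42*(-6 + 1*√3) = 42*(-6 + √3) = -252 + 42*√3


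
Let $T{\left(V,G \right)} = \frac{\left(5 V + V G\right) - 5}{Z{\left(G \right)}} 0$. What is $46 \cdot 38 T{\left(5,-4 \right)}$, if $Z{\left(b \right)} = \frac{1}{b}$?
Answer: $0$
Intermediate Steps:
$T{\left(V,G \right)} = 0$ ($T{\left(V,G \right)} = \frac{\left(5 V + V G\right) - 5}{\frac{1}{G}} 0 = \left(\left(5 V + G V\right) - 5\right) G 0 = \left(-5 + 5 V + G V\right) G 0 = G \left(-5 + 5 V + G V\right) 0 = 0$)
$46 \cdot 38 T{\left(5,-4 \right)} = 46 \cdot 38 \cdot 0 = 1748 \cdot 0 = 0$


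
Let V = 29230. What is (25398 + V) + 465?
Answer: 55093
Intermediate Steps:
(25398 + V) + 465 = (25398 + 29230) + 465 = 54628 + 465 = 55093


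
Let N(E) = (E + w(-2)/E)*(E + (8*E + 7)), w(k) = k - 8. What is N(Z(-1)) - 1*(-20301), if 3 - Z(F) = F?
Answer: 40731/2 ≈ 20366.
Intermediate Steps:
w(k) = -8 + k
Z(F) = 3 - F
N(E) = (7 + 9*E)*(E - 10/E) (N(E) = (E + (-8 - 2)/E)*(E + (8*E + 7)) = (E - 10/E)*(E + (7 + 8*E)) = (E - 10/E)*(7 + 9*E) = (7 + 9*E)*(E - 10/E))
N(Z(-1)) - 1*(-20301) = (-90 - 70/(3 - 1*(-1)) + 7*(3 - 1*(-1)) + 9*(3 - 1*(-1))**2) - 1*(-20301) = (-90 - 70/(3 + 1) + 7*(3 + 1) + 9*(3 + 1)**2) + 20301 = (-90 - 70/4 + 7*4 + 9*4**2) + 20301 = (-90 - 70*1/4 + 28 + 9*16) + 20301 = (-90 - 35/2 + 28 + 144) + 20301 = 129/2 + 20301 = 40731/2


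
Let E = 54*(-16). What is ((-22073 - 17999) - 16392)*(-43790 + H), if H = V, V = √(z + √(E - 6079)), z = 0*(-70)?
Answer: 2472558560 - 56464*6943^(¼)*√I ≈ 2.4722e+9 - 3.6445e+5*I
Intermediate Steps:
E = -864
z = 0
V = 6943^(¼)*√I (V = √(0 + √(-864 - 6079)) = √(0 + √(-6943)) = √(0 + I*√6943) = √(I*√6943) = 6943^(¼)*√I ≈ 6.4546 + 6.4546*I)
H = 6943^(¼)*√I ≈ 6.4546 + 6.4546*I
((-22073 - 17999) - 16392)*(-43790 + H) = ((-22073 - 17999) - 16392)*(-43790 + 6943^(¼)*√I) = (-40072 - 16392)*(-43790 + 6943^(¼)*√I) = -56464*(-43790 + 6943^(¼)*√I) = 2472558560 - 56464*6943^(¼)*√I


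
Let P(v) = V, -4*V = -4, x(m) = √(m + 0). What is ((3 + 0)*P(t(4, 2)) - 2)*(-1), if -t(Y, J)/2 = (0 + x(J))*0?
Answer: -1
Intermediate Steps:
x(m) = √m
V = 1 (V = -¼*(-4) = 1)
t(Y, J) = 0 (t(Y, J) = -2*(0 + √J)*0 = -2*√J*0 = -2*0 = 0)
P(v) = 1
((3 + 0)*P(t(4, 2)) - 2)*(-1) = ((3 + 0)*1 - 2)*(-1) = (3*1 - 2)*(-1) = (3 - 2)*(-1) = 1*(-1) = -1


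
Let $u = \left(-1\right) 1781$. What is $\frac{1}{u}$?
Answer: $- \frac{1}{1781} \approx -0.00056148$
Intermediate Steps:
$u = -1781$
$\frac{1}{u} = \frac{1}{-1781} = - \frac{1}{1781}$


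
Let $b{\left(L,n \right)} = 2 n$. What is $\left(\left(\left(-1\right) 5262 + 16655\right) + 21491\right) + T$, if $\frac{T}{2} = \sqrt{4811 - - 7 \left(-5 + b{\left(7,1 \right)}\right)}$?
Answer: $32884 + 2 \sqrt{4790} \approx 33022.0$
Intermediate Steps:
$T = 2 \sqrt{4790}$ ($T = 2 \sqrt{4811 - - 7 \left(-5 + 2 \cdot 1\right)} = 2 \sqrt{4811 - - 7 \left(-5 + 2\right)} = 2 \sqrt{4811 - \left(-7\right) \left(-3\right)} = 2 \sqrt{4811 - 21} = 2 \sqrt{4790} \approx 138.42$)
$\left(\left(\left(-1\right) 5262 + 16655\right) + 21491\right) + T = \left(\left(\left(-1\right) 5262 + 16655\right) + 21491\right) + 2 \sqrt{4790} = \left(\left(-5262 + 16655\right) + 21491\right) + 2 \sqrt{4790} = \left(11393 + 21491\right) + 2 \sqrt{4790} = 32884 + 2 \sqrt{4790}$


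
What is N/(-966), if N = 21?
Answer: -1/46 ≈ -0.021739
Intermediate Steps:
N/(-966) = 21/(-966) = 21*(-1/966) = -1/46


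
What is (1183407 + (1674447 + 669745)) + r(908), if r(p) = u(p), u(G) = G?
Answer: 3528507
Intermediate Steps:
r(p) = p
(1183407 + (1674447 + 669745)) + r(908) = (1183407 + (1674447 + 669745)) + 908 = (1183407 + 2344192) + 908 = 3527599 + 908 = 3528507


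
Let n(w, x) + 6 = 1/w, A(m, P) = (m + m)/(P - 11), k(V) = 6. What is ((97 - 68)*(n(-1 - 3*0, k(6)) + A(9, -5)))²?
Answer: 3553225/64 ≈ 55519.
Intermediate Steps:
A(m, P) = 2*m/(-11 + P) (A(m, P) = (2*m)/(-11 + P) = 2*m/(-11 + P))
n(w, x) = -6 + 1/w
((97 - 68)*(n(-1 - 3*0, k(6)) + A(9, -5)))² = ((97 - 68)*((-6 + 1/(-1 - 3*0)) + 2*9/(-11 - 5)))² = (29*((-6 + 1/(-1 + 0)) + 2*9/(-16)))² = (29*((-6 + 1/(-1)) + 2*9*(-1/16)))² = (29*((-6 - 1) - 9/8))² = (29*(-7 - 9/8))² = (29*(-65/8))² = (-1885/8)² = 3553225/64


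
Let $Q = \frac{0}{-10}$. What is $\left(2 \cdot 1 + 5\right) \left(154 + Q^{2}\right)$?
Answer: $1078$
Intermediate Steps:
$Q = 0$ ($Q = 0 \left(- \frac{1}{10}\right) = 0$)
$\left(2 \cdot 1 + 5\right) \left(154 + Q^{2}\right) = \left(2 \cdot 1 + 5\right) \left(154 + 0^{2}\right) = \left(2 + 5\right) \left(154 + 0\right) = 7 \cdot 154 = 1078$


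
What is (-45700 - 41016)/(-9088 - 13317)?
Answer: 86716/22405 ≈ 3.8704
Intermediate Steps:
(-45700 - 41016)/(-9088 - 13317) = -86716/(-22405) = -86716*(-1/22405) = 86716/22405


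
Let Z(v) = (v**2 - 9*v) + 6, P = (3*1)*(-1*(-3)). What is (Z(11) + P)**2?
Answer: 1369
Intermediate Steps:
P = 9 (P = 3*3 = 9)
Z(v) = 6 + v**2 - 9*v
(Z(11) + P)**2 = ((6 + 11**2 - 9*11) + 9)**2 = ((6 + 121 - 99) + 9)**2 = (28 + 9)**2 = 37**2 = 1369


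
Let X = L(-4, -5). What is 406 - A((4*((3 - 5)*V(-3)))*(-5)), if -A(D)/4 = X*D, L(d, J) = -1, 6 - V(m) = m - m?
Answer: -554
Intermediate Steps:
V(m) = 6 (V(m) = 6 - (m - m) = 6 - 1*0 = 6 + 0 = 6)
X = -1
A(D) = 4*D (A(D) = -(-4)*D = 4*D)
406 - A((4*((3 - 5)*V(-3)))*(-5)) = 406 - 4*(4*((3 - 5)*6))*(-5) = 406 - 4*(4*(-2*6))*(-5) = 406 - 4*(4*(-12))*(-5) = 406 - 4*(-48*(-5)) = 406 - 4*240 = 406 - 1*960 = 406 - 960 = -554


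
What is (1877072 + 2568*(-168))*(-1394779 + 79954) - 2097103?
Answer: -1900776228703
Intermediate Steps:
(1877072 + 2568*(-168))*(-1394779 + 79954) - 2097103 = (1877072 - 431424)*(-1314825) - 2097103 = 1445648*(-1314825) - 2097103 = -1900774131600 - 2097103 = -1900776228703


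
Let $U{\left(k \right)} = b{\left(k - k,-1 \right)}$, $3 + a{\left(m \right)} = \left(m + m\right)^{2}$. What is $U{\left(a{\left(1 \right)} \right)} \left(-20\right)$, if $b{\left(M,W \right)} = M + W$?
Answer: $20$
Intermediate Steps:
$a{\left(m \right)} = -3 + 4 m^{2}$ ($a{\left(m \right)} = -3 + \left(m + m\right)^{2} = -3 + \left(2 m\right)^{2} = -3 + 4 m^{2}$)
$U{\left(k \right)} = -1$ ($U{\left(k \right)} = \left(k - k\right) - 1 = 0 - 1 = -1$)
$U{\left(a{\left(1 \right)} \right)} \left(-20\right) = \left(-1\right) \left(-20\right) = 20$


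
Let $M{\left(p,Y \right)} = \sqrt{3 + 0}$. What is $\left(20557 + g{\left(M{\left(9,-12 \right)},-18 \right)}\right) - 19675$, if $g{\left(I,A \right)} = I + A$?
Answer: $864 + \sqrt{3} \approx 865.73$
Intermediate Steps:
$M{\left(p,Y \right)} = \sqrt{3}$
$g{\left(I,A \right)} = A + I$
$\left(20557 + g{\left(M{\left(9,-12 \right)},-18 \right)}\right) - 19675 = \left(20557 - \left(18 - \sqrt{3}\right)\right) - 19675 = \left(20539 + \sqrt{3}\right) - 19675 = 864 + \sqrt{3}$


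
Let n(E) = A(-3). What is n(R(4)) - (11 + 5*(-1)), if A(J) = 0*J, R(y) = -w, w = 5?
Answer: -6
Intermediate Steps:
R(y) = -5 (R(y) = -1*5 = -5)
A(J) = 0
n(E) = 0
n(R(4)) - (11 + 5*(-1)) = 0 - (11 + 5*(-1)) = 0 - (11 - 5) = 0 - 1*6 = 0 - 6 = -6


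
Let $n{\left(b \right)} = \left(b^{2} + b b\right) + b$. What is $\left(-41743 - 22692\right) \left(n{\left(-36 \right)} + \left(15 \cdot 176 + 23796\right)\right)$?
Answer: $-1868099520$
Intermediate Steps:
$n{\left(b \right)} = b + 2 b^{2}$ ($n{\left(b \right)} = \left(b^{2} + b^{2}\right) + b = 2 b^{2} + b = b + 2 b^{2}$)
$\left(-41743 - 22692\right) \left(n{\left(-36 \right)} + \left(15 \cdot 176 + 23796\right)\right) = \left(-41743 - 22692\right) \left(- 36 \left(1 + 2 \left(-36\right)\right) + \left(15 \cdot 176 + 23796\right)\right) = - 64435 \left(- 36 \left(1 - 72\right) + \left(2640 + 23796\right)\right) = - 64435 \left(\left(-36\right) \left(-71\right) + 26436\right) = - 64435 \left(2556 + 26436\right) = \left(-64435\right) 28992 = -1868099520$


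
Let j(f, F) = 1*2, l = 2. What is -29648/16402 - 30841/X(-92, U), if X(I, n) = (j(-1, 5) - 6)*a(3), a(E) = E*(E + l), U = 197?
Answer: 252037601/492060 ≈ 512.21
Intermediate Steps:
j(f, F) = 2
a(E) = E*(2 + E) (a(E) = E*(E + 2) = E*(2 + E))
X(I, n) = -60 (X(I, n) = (2 - 6)*(3*(2 + 3)) = -12*5 = -4*15 = -60)
-29648/16402 - 30841/X(-92, U) = -29648/16402 - 30841/(-60) = -29648*1/16402 - 30841*(-1/60) = -14824/8201 + 30841/60 = 252037601/492060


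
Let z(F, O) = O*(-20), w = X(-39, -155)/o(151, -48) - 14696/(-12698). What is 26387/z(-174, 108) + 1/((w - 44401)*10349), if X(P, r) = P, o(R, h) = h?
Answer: -1231649677186220417/100820983902993360 ≈ -12.216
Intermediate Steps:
w = 200105/101584 (w = -39/(-48) - 14696/(-12698) = -39*(-1/48) - 14696*(-1/12698) = 13/16 + 7348/6349 = 200105/101584 ≈ 1.9698)
z(F, O) = -20*O
26387/z(-174, 108) + 1/((w - 44401)*10349) = 26387/((-20*108)) + 1/((200105/101584 - 44401)*10349) = 26387/(-2160) + (1/10349)/(-4510231079/101584) = 26387*(-1/2160) - 101584/4510231079*1/10349 = -26387/2160 - 101584/46676381436571 = -1231649677186220417/100820983902993360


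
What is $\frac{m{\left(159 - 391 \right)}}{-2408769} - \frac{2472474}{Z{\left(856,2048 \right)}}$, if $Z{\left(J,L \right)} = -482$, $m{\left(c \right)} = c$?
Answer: $\frac{102683083385}{20017701} \approx 5129.6$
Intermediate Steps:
$\frac{m{\left(159 - 391 \right)}}{-2408769} - \frac{2472474}{Z{\left(856,2048 \right)}} = \frac{159 - 391}{-2408769} - \frac{2472474}{-482} = \left(-232\right) \left(- \frac{1}{2408769}\right) - - \frac{1236237}{241} = \frac{8}{83061} + \frac{1236237}{241} = \frac{102683083385}{20017701}$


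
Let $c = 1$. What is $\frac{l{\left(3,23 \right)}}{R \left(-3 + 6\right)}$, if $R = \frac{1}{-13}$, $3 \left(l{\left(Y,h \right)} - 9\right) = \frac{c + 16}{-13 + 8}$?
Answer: $- \frac{1534}{45} \approx -34.089$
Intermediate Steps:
$l{\left(Y,h \right)} = \frac{118}{15}$ ($l{\left(Y,h \right)} = 9 + \frac{\left(1 + 16\right) \frac{1}{-13 + 8}}{3} = 9 + \frac{17 \frac{1}{-5}}{3} = 9 + \frac{17 \left(- \frac{1}{5}\right)}{3} = 9 + \frac{1}{3} \left(- \frac{17}{5}\right) = 9 - \frac{17}{15} = \frac{118}{15}$)
$R = - \frac{1}{13} \approx -0.076923$
$\frac{l{\left(3,23 \right)}}{R \left(-3 + 6\right)} = \frac{118}{15 \left(- \frac{-3 + 6}{13}\right)} = \frac{118}{15 \left(\left(- \frac{1}{13}\right) 3\right)} = \frac{118}{15 \left(- \frac{3}{13}\right)} = \frac{118}{15} \left(- \frac{13}{3}\right) = - \frac{1534}{45}$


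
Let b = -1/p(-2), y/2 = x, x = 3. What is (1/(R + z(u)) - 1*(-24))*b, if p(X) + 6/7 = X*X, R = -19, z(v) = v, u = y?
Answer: -2177/286 ≈ -7.6119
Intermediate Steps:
y = 6 (y = 2*3 = 6)
u = 6
p(X) = -6/7 + X² (p(X) = -6/7 + X*X = -6/7 + X²)
b = -7/22 (b = -1/(-6/7 + (-2)²) = -1/(-6/7 + 4) = -1/22/7 = -1*7/22 = -7/22 ≈ -0.31818)
(1/(R + z(u)) - 1*(-24))*b = (1/(-19 + 6) - 1*(-24))*(-7/22) = (1/(-13) + 24)*(-7/22) = (-1/13 + 24)*(-7/22) = (311/13)*(-7/22) = -2177/286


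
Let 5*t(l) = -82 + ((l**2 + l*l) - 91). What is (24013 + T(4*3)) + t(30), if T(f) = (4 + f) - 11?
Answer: 121717/5 ≈ 24343.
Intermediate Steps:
T(f) = -7 + f
t(l) = -173/5 + 2*l**2/5 (t(l) = (-82 + ((l**2 + l*l) - 91))/5 = (-82 + ((l**2 + l**2) - 91))/5 = (-82 + (2*l**2 - 91))/5 = (-82 + (-91 + 2*l**2))/5 = (-173 + 2*l**2)/5 = -173/5 + 2*l**2/5)
(24013 + T(4*3)) + t(30) = (24013 + (-7 + 4*3)) + (-173/5 + (2/5)*30**2) = (24013 + (-7 + 12)) + (-173/5 + (2/5)*900) = (24013 + 5) + (-173/5 + 360) = 24018 + 1627/5 = 121717/5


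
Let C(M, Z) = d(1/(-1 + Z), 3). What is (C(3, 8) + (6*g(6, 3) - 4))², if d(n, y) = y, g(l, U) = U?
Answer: 289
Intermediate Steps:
C(M, Z) = 3
(C(3, 8) + (6*g(6, 3) - 4))² = (3 + (6*3 - 4))² = (3 + (18 - 4))² = (3 + 14)² = 17² = 289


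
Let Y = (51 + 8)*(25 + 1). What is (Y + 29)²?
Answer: 2442969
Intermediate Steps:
Y = 1534 (Y = 59*26 = 1534)
(Y + 29)² = (1534 + 29)² = 1563² = 2442969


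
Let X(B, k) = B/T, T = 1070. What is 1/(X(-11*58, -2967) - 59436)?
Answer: -535/31798579 ≈ -1.6825e-5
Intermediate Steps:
X(B, k) = B/1070
1/(X(-11*58, -2967) - 59436) = 1/((-11*58)/1070 - 59436) = 1/((1/1070)*(-638) - 59436) = 1/(-319/535 - 59436) = 1/(-31798579/535) = -535/31798579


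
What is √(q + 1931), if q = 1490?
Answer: √3421 ≈ 58.489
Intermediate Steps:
√(q + 1931) = √(1490 + 1931) = √3421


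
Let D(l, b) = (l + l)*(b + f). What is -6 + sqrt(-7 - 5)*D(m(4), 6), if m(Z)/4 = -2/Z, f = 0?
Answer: -6 - 48*I*sqrt(3) ≈ -6.0 - 83.138*I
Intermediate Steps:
m(Z) = -8/Z (m(Z) = 4*(-2/Z) = -8/Z)
D(l, b) = 2*b*l (D(l, b) = (l + l)*(b + 0) = (2*l)*b = 2*b*l)
-6 + sqrt(-7 - 5)*D(m(4), 6) = -6 + sqrt(-7 - 5)*(2*6*(-8/4)) = -6 + sqrt(-12)*(2*6*(-8*1/4)) = -6 + (2*I*sqrt(3))*(2*6*(-2)) = -6 + (2*I*sqrt(3))*(-24) = -6 - 48*I*sqrt(3)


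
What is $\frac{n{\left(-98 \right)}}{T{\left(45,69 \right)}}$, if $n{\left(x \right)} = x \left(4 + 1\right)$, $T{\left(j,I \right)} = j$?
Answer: $- \frac{98}{9} \approx -10.889$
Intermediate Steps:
$n{\left(x \right)} = 5 x$ ($n{\left(x \right)} = x 5 = 5 x$)
$\frac{n{\left(-98 \right)}}{T{\left(45,69 \right)}} = \frac{5 \left(-98\right)}{45} = \left(-490\right) \frac{1}{45} = - \frac{98}{9}$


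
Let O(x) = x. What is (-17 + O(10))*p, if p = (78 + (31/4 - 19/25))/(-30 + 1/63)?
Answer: 3748059/188900 ≈ 19.841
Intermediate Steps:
p = -535437/188900 (p = (78 + (31*(¼) - 19*1/25))/(-30 + 1/63) = (78 + (31/4 - 19/25))/(-1889/63) = (78 + 699/100)*(-63/1889) = (8499/100)*(-63/1889) = -535437/188900 ≈ -2.8345)
(-17 + O(10))*p = (-17 + 10)*(-535437/188900) = -7*(-535437/188900) = 3748059/188900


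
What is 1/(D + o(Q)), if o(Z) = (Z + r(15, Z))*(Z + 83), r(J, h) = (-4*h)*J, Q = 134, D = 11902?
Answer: -1/1703700 ≈ -5.8696e-7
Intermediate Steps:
r(J, h) = -4*J*h
o(Z) = -59*Z*(83 + Z) (o(Z) = (Z - 4*15*Z)*(Z + 83) = (Z - 60*Z)*(83 + Z) = (-59*Z)*(83 + Z) = -59*Z*(83 + Z))
1/(D + o(Q)) = 1/(11902 + 59*134*(-83 - 1*134)) = 1/(11902 + 59*134*(-83 - 134)) = 1/(11902 + 59*134*(-217)) = 1/(11902 - 1715602) = 1/(-1703700) = -1/1703700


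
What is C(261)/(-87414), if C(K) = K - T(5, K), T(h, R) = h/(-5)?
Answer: -131/43707 ≈ -0.0029972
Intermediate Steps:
T(h, R) = -h/5 (T(h, R) = h*(-⅕) = -h/5)
C(K) = 1 + K (C(K) = K - (-1)*5/5 = K - 1*(-1) = K + 1 = 1 + K)
C(261)/(-87414) = (1 + 261)/(-87414) = 262*(-1/87414) = -131/43707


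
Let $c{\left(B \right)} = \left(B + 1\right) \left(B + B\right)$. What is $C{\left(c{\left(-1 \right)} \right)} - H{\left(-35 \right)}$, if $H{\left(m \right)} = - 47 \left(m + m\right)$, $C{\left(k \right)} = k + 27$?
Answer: $-3263$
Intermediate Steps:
$c{\left(B \right)} = 2 B \left(1 + B\right)$ ($c{\left(B \right)} = \left(1 + B\right) 2 B = 2 B \left(1 + B\right)$)
$C{\left(k \right)} = 27 + k$
$H{\left(m \right)} = - 94 m$ ($H{\left(m \right)} = - 47 \cdot 2 m = - 94 m$)
$C{\left(c{\left(-1 \right)} \right)} - H{\left(-35 \right)} = \left(27 + 2 \left(-1\right) \left(1 - 1\right)\right) - \left(-94\right) \left(-35\right) = \left(27 + 2 \left(-1\right) 0\right) - 3290 = \left(27 + 0\right) - 3290 = 27 - 3290 = -3263$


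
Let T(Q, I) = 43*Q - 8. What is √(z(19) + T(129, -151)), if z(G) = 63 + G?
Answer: √5621 ≈ 74.973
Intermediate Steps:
T(Q, I) = -8 + 43*Q
√(z(19) + T(129, -151)) = √((63 + 19) + (-8 + 43*129)) = √(82 + (-8 + 5547)) = √(82 + 5539) = √5621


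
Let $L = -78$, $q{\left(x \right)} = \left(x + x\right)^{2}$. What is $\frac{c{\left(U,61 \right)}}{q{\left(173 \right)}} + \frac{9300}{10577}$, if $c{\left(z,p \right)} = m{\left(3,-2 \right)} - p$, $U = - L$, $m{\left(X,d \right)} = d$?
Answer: $\frac{1112692449}{1266236132} \approx 0.87874$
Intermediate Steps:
$q{\left(x \right)} = 4 x^{2}$ ($q{\left(x \right)} = \left(2 x\right)^{2} = 4 x^{2}$)
$U = 78$ ($U = \left(-1\right) \left(-78\right) = 78$)
$c{\left(z,p \right)} = -2 - p$
$\frac{c{\left(U,61 \right)}}{q{\left(173 \right)}} + \frac{9300}{10577} = \frac{-2 - 61}{4 \cdot 173^{2}} + \frac{9300}{10577} = \frac{-2 - 61}{4 \cdot 29929} + 9300 \cdot \frac{1}{10577} = - \frac{63}{119716} + \frac{9300}{10577} = \frac{1112692449}{1266236132}$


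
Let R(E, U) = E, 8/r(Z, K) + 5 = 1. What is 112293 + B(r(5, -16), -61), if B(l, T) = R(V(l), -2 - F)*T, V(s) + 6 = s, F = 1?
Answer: 112781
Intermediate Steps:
V(s) = -6 + s
r(Z, K) = -2 (r(Z, K) = 8/(-5 + 1) = 8/(-4) = 8*(-¼) = -2)
B(l, T) = T*(-6 + l) (B(l, T) = (-6 + l)*T = T*(-6 + l))
112293 + B(r(5, -16), -61) = 112293 - 61*(-6 - 2) = 112293 - 61*(-8) = 112293 + 488 = 112781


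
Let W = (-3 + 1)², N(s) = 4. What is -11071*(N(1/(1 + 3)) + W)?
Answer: -88568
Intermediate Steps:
W = 4 (W = (-2)² = 4)
-11071*(N(1/(1 + 3)) + W) = -11071*(4 + 4) = -11071*8 = -88568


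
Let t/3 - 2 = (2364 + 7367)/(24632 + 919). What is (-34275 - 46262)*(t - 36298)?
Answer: 24893119558121/8517 ≈ 2.9228e+9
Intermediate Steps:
t = 60833/8517 (t = 6 + 3*((2364 + 7367)/(24632 + 919)) = 6 + 3*(9731/25551) = 6 + 9731/8517 = 60833/8517 ≈ 7.1425)
(-34275 - 46262)*(t - 36298) = (-34275 - 46262)*(60833/8517 - 36298) = -80537*(-309089233/8517) = 24893119558121/8517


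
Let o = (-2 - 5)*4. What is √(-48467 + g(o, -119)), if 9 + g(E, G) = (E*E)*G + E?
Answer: 10*I*√1418 ≈ 376.56*I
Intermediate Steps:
o = -28 (o = -7*4 = -28)
g(E, G) = -9 + E + G*E² (g(E, G) = -9 + ((E*E)*G + E) = -9 + (E²*G + E) = -9 + (G*E² + E) = -9 + (E + G*E²) = -9 + E + G*E²)
√(-48467 + g(o, -119)) = √(-48467 + (-9 - 28 - 119*(-28)²)) = √(-48467 + (-9 - 28 - 119*784)) = √(-48467 + (-9 - 28 - 93296)) = √(-48467 - 93333) = √(-141800) = 10*I*√1418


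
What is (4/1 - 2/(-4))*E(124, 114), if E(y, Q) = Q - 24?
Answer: 405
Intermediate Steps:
E(y, Q) = -24 + Q
(4/1 - 2/(-4))*E(124, 114) = (4/1 - 2/(-4))*(-24 + 114) = (4*1 - 2*(-¼))*90 = (4 + ½)*90 = (9/2)*90 = 405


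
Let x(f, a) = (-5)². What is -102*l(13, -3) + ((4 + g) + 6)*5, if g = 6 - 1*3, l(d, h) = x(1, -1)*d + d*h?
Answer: -29107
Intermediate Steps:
x(f, a) = 25
l(d, h) = 25*d + d*h
g = 3 (g = 6 - 3 = 3)
-102*l(13, -3) + ((4 + g) + 6)*5 = -1326*(25 - 3) + ((4 + 3) + 6)*5 = -1326*22 + (7 + 6)*5 = -102*286 + 13*5 = -29172 + 65 = -29107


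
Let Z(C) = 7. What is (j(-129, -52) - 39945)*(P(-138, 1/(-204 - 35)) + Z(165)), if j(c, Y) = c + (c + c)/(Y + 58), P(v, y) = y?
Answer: -67075624/239 ≈ -2.8065e+5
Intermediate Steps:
j(c, Y) = c + 2*c/(58 + Y) (j(c, Y) = c + (2*c)/(58 + Y) = c + 2*c/(58 + Y))
(j(-129, -52) - 39945)*(P(-138, 1/(-204 - 35)) + Z(165)) = (-129*(60 - 52)/(58 - 52) - 39945)*(1/(-204 - 35) + 7) = (-129*8/6 - 39945)*(1/(-239) + 7) = (-129*⅙*8 - 39945)*(-1/239 + 7) = (-172 - 39945)*(1672/239) = -40117*1672/239 = -67075624/239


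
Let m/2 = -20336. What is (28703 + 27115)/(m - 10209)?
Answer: -55818/50881 ≈ -1.0970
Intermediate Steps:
m = -40672 (m = 2*(-20336) = -40672)
(28703 + 27115)/(m - 10209) = (28703 + 27115)/(-40672 - 10209) = 55818/(-50881) = 55818*(-1/50881) = -55818/50881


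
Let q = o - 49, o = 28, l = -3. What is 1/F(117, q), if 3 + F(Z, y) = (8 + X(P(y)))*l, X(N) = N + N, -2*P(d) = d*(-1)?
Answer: 1/36 ≈ 0.027778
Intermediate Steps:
P(d) = d/2 (P(d) = -d*(-1)/2 = -(-1)*d/2 = d/2)
X(N) = 2*N
q = -21 (q = 28 - 49 = -21)
F(Z, y) = -27 - 3*y (F(Z, y) = -3 + (8 + 2*(y/2))*(-3) = -3 + (8 + y)*(-3) = -3 + (-24 - 3*y) = -27 - 3*y)
1/F(117, q) = 1/(-27 - 3*(-21)) = 1/(-27 + 63) = 1/36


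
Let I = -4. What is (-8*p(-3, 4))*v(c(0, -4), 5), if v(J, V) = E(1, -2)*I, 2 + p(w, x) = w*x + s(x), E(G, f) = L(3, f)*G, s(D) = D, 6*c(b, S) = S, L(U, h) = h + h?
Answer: 1280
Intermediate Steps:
L(U, h) = 2*h
c(b, S) = S/6
E(G, f) = 2*G*f (E(G, f) = (2*f)*G = 2*G*f)
p(w, x) = -2 + x + w*x (p(w, x) = -2 + (w*x + x) = -2 + (x + w*x) = -2 + x + w*x)
v(J, V) = 16 (v(J, V) = (2*1*(-2))*(-4) = -4*(-4) = 16)
(-8*p(-3, 4))*v(c(0, -4), 5) = -8*(-2 + 4 - 3*4)*16 = -8*(-2 + 4 - 12)*16 = -8*(-10)*16 = 80*16 = 1280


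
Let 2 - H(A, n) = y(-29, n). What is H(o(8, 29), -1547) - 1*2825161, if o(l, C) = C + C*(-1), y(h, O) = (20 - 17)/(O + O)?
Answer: -8741041943/3094 ≈ -2.8252e+6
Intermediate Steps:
y(h, O) = 3/(2*O) (y(h, O) = 3/((2*O)) = 3*(1/(2*O)) = 3/(2*O))
o(l, C) = 0 (o(l, C) = C - C = 0)
H(A, n) = 2 - 3/(2*n)
H(o(8, 29), -1547) - 1*2825161 = (2 - 3/2/(-1547)) - 1*2825161 = (2 - 3/2*(-1/1547)) - 2825161 = (2 + 3/3094) - 2825161 = 6191/3094 - 2825161 = -8741041943/3094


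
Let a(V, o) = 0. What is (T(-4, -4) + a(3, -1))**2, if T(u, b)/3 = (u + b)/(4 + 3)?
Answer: 576/49 ≈ 11.755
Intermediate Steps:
T(u, b) = 3*b/7 + 3*u/7 (T(u, b) = 3*((u + b)/(4 + 3)) = 3*((b + u)/7) = 3*((b + u)*(1/7)) = 3*(b/7 + u/7) = 3*b/7 + 3*u/7)
(T(-4, -4) + a(3, -1))**2 = (((3/7)*(-4) + (3/7)*(-4)) + 0)**2 = ((-12/7 - 12/7) + 0)**2 = (-24/7 + 0)**2 = (-24/7)**2 = 576/49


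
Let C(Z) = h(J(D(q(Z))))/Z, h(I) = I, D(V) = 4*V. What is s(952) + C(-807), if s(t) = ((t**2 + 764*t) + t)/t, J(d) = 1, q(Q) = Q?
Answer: 1385618/807 ≈ 1717.0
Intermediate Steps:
s(t) = (t**2 + 765*t)/t
C(Z) = 1/Z
s(952) + C(-807) = (765 + 952) + 1/(-807) = 1717 - 1/807 = 1385618/807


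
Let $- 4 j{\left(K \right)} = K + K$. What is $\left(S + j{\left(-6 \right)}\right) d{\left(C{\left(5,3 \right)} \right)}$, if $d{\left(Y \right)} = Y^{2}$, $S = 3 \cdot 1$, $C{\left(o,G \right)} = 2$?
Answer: $24$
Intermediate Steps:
$S = 3$
$j{\left(K \right)} = - \frac{K}{2}$ ($j{\left(K \right)} = - \frac{K + K}{4} = - \frac{2 K}{4} = - \frac{K}{2}$)
$\left(S + j{\left(-6 \right)}\right) d{\left(C{\left(5,3 \right)} \right)} = \left(3 - -3\right) 2^{2} = \left(3 + 3\right) 4 = 6 \cdot 4 = 24$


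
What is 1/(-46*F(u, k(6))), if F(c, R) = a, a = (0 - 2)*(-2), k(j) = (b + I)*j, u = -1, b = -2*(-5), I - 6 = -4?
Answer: -1/184 ≈ -0.0054348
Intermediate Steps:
I = 2 (I = 6 - 4 = 2)
b = 10
k(j) = 12*j (k(j) = (10 + 2)*j = 12*j)
a = 4 (a = -2*(-2) = 4)
F(c, R) = 4
1/(-46*F(u, k(6))) = 1/(-46*4) = 1/(-184) = -1/184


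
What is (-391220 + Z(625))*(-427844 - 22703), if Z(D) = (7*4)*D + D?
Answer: 168096832965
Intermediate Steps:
Z(D) = 29*D (Z(D) = 28*D + D = 29*D)
(-391220 + Z(625))*(-427844 - 22703) = (-391220 + 29*625)*(-427844 - 22703) = (-391220 + 18125)*(-450547) = -373095*(-450547) = 168096832965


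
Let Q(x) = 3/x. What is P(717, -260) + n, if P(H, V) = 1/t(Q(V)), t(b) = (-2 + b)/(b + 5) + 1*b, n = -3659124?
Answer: -511805670224/139871 ≈ -3.6591e+6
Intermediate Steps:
t(b) = b + (-2 + b)/(5 + b) (t(b) = (-2 + b)/(5 + b) + b = b + (-2 + b)/(5 + b))
P(H, V) = (5 + 3/V)/(-2 + 9/V² + 18/V) (P(H, V) = 1/((-2 + (3/V)² + 6*(3/V))/(5 + 3/V)) = 1/((-2 + 9/V² + 18/V)/(5 + 3/V)) = (5 + 3/V)/(-2 + 9/V² + 18/V))
P(717, -260) + n = -260*(3 + 5*(-260))/(9 - 2*(-260)² + 18*(-260)) - 3659124 = -260*(3 - 1300)/(9 - 2*67600 - 4680) - 3659124 = -260*(-1297)/(9 - 135200 - 4680) - 3659124 = -260*(-1297)/(-139871) - 3659124 = -260*(-1/139871)*(-1297) - 3659124 = -337220/139871 - 3659124 = -511805670224/139871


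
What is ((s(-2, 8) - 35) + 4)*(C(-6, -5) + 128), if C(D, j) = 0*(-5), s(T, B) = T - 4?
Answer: -4736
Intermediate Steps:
s(T, B) = -4 + T
C(D, j) = 0
((s(-2, 8) - 35) + 4)*(C(-6, -5) + 128) = (((-4 - 2) - 35) + 4)*(0 + 128) = ((-6 - 35) + 4)*128 = (-41 + 4)*128 = -37*128 = -4736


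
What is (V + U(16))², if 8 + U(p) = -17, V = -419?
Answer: 197136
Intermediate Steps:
U(p) = -25 (U(p) = -8 - 17 = -25)
(V + U(16))² = (-419 - 25)² = (-444)² = 197136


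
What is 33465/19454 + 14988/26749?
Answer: 1186731837/520375046 ≈ 2.2805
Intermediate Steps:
33465/19454 + 14988/26749 = 1186731837/520375046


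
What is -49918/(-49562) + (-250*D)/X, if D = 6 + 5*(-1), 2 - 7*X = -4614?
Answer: 35921997/57194548 ≈ 0.62807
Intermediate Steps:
X = 4616/7 (X = 2/7 - ⅐*(-4614) = 2/7 + 4614/7 = 4616/7 ≈ 659.43)
D = 1 (D = 6 - 5 = 1)
-49918/(-49562) + (-250*D)/X = -49918/(-49562) + (-250*1)/(4616/7) = -49918*(-1/49562) - 250*7/4616 = 24959/24781 - 875/2308 = 35921997/57194548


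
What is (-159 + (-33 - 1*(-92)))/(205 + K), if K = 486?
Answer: -100/691 ≈ -0.14472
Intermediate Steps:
(-159 + (-33 - 1*(-92)))/(205 + K) = (-159 + (-33 - 1*(-92)))/(205 + 486) = (-159 + (-33 + 92))/691 = (-159 + 59)*(1/691) = -100*1/691 = -100/691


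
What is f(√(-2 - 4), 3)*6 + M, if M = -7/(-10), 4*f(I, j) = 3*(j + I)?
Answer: 71/5 + 9*I*√6/2 ≈ 14.2 + 11.023*I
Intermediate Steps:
f(I, j) = 3*I/4 + 3*j/4 (f(I, j) = (3*(j + I))/4 = (3*(I + j))/4 = (3*I + 3*j)/4 = 3*I/4 + 3*j/4)
M = 7/10 (M = -7*(-⅒) = 7/10 ≈ 0.70000)
f(√(-2 - 4), 3)*6 + M = (3*√(-2 - 4)/4 + (¾)*3)*6 + 7/10 = (3*√(-6)/4 + 9/4)*6 + 7/10 = (3*(I*√6)/4 + 9/4)*6 + 7/10 = (3*I*√6/4 + 9/4)*6 + 7/10 = (9/4 + 3*I*√6/4)*6 + 7/10 = (27/2 + 9*I*√6/2) + 7/10 = 71/5 + 9*I*√6/2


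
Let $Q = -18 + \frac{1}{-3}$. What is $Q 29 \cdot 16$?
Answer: $- \frac{25520}{3} \approx -8506.7$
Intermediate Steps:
$Q = - \frac{55}{3}$ ($Q = -18 - \frac{1}{3} = - \frac{55}{3} \approx -18.333$)
$Q 29 \cdot 16 = \left(- \frac{55}{3}\right) 29 \cdot 16 = \left(- \frac{1595}{3}\right) 16 = - \frac{25520}{3}$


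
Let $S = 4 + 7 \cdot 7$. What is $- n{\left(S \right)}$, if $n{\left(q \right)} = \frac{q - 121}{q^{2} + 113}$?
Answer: $\frac{34}{1461} \approx 0.023272$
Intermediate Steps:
$S = 53$ ($S = 4 + 49 = 53$)
$n{\left(q \right)} = \frac{-121 + q}{113 + q^{2}}$
$- n{\left(S \right)} = - \frac{-121 + 53}{113 + 53^{2}} = - \frac{-68}{113 + 2809} = - \frac{-68}{2922} = \left(-1\right) \left(- \frac{34}{1461}\right) = \frac{34}{1461}$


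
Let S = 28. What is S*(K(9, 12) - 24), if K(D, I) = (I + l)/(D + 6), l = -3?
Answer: -3276/5 ≈ -655.20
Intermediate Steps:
K(D, I) = (-3 + I)/(6 + D) (K(D, I) = (I - 3)/(D + 6) = (-3 + I)/(6 + D))
S*(K(9, 12) - 24) = 28*((-3 + 12)/(6 + 9) - 24) = 28*(9/15 - 24) = 28*((1/15)*9 - 24) = 28*(⅗ - 24) = 28*(-117/5) = -3276/5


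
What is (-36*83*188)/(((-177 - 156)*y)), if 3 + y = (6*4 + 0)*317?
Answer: 62416/281385 ≈ 0.22182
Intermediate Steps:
y = 7605 (y = -3 + (6*4 + 0)*317 = -3 + (24 + 0)*317 = -3 + 24*317 = -3 + 7608 = 7605)
(-36*83*188)/(((-177 - 156)*y)) = (-36*83*188)/(((-177 - 156)*7605)) = (-2988*188)/((-333*7605)) = -561744/(-2532465) = -561744*(-1/2532465) = 62416/281385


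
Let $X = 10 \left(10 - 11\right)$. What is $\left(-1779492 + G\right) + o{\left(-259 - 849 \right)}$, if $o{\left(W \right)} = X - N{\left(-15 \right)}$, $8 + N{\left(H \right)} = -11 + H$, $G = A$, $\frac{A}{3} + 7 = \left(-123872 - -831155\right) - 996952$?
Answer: $-2648496$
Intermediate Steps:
$A = -869028$ ($A = -21 + 3 \left(\left(-123872 - -831155\right) - 996952\right) = -21 + 3 \left(\left(-123872 + 831155\right) - 996952\right) = -21 + 3 \left(707283 - 996952\right) = -21 + 3 \left(-289669\right) = -21 - 869007 = -869028$)
$G = -869028$
$N{\left(H \right)} = -19 + H$ ($N{\left(H \right)} = -8 + \left(-11 + H\right) = -19 + H$)
$X = -10$ ($X = 10 \left(-1\right) = -10$)
$o{\left(W \right)} = 24$ ($o{\left(W \right)} = -10 - \left(-19 - 15\right) = -10 - -34 = -10 + 34 = 24$)
$\left(-1779492 + G\right) + o{\left(-259 - 849 \right)} = \left(-1779492 - 869028\right) + 24 = -2648520 + 24 = -2648496$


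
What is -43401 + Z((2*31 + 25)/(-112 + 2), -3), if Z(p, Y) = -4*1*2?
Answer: -43409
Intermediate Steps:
Z(p, Y) = -8 (Z(p, Y) = -4*2 = -8)
-43401 + Z((2*31 + 25)/(-112 + 2), -3) = -43401 - 8 = -43409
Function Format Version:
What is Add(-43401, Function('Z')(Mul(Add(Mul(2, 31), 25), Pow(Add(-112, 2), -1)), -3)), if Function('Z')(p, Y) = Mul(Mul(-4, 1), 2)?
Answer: -43409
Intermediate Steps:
Function('Z')(p, Y) = -8 (Function('Z')(p, Y) = Mul(-4, 2) = -8)
Add(-43401, Function('Z')(Mul(Add(Mul(2, 31), 25), Pow(Add(-112, 2), -1)), -3)) = Add(-43401, -8) = -43409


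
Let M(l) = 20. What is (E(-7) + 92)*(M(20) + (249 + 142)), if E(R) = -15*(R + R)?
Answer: 124122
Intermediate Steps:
E(R) = -30*R
(E(-7) + 92)*(M(20) + (249 + 142)) = (-30*(-7) + 92)*(20 + (249 + 142)) = (210 + 92)*(20 + 391) = 302*411 = 124122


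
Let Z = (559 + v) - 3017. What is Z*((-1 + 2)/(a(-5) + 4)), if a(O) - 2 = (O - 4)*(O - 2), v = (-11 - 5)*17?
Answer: -910/23 ≈ -39.565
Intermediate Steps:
v = -272 (v = -16*17 = -272)
a(O) = 2 + (-4 + O)*(-2 + O) (a(O) = 2 + (O - 4)*(O - 2) = 2 + (-4 + O)*(-2 + O))
Z = -2730 (Z = (559 - 272) - 3017 = 287 - 3017 = -2730)
Z*((-1 + 2)/(a(-5) + 4)) = -2730*(-1 + 2)/((10 + (-5)² - 6*(-5)) + 4) = -2730/((10 + 25 + 30) + 4) = -2730/(65 + 4) = -2730/69 = -2730*1/69 = -910/23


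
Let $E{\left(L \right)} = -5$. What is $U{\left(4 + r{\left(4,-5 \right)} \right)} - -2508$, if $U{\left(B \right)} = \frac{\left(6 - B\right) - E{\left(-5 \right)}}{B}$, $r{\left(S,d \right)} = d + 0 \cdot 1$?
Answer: $2496$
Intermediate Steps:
$r{\left(S,d \right)} = d$ ($r{\left(S,d \right)} = d + 0 = d$)
$U{\left(B \right)} = \frac{11 - B}{B}$ ($U{\left(B \right)} = \frac{\left(6 - B\right) - -5}{B} = \frac{\left(6 - B\right) + 5}{B} = \frac{11 - B}{B}$)
$U{\left(4 + r{\left(4,-5 \right)} \right)} - -2508 = \frac{11 - \left(4 - 5\right)}{4 - 5} - -2508 = \frac{11 - -1}{-1} + 2508 = - (11 + 1) + 2508 = \left(-1\right) 12 + 2508 = -12 + 2508 = 2496$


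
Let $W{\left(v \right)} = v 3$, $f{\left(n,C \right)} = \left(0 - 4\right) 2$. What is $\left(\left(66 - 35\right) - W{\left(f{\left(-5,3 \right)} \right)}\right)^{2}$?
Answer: $3025$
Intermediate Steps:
$f{\left(n,C \right)} = -8$ ($f{\left(n,C \right)} = \left(-4\right) 2 = -8$)
$W{\left(v \right)} = 3 v$
$\left(\left(66 - 35\right) - W{\left(f{\left(-5,3 \right)} \right)}\right)^{2} = \left(\left(66 - 35\right) - 3 \left(-8\right)\right)^{2} = \left(31 - -24\right)^{2} = \left(31 + 24\right)^{2} = 55^{2} = 3025$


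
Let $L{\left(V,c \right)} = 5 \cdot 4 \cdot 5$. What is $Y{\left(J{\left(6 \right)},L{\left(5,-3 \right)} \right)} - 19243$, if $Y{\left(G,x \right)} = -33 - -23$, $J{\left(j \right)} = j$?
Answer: $-19253$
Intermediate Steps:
$L{\left(V,c \right)} = 100$ ($L{\left(V,c \right)} = 20 \cdot 5 = 100$)
$Y{\left(G,x \right)} = -10$ ($Y{\left(G,x \right)} = -33 + 23 = -10$)
$Y{\left(J{\left(6 \right)},L{\left(5,-3 \right)} \right)} - 19243 = -10 - 19243 = -19253$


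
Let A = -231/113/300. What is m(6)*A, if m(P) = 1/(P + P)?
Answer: -77/135600 ≈ -0.00056785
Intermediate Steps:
m(P) = 1/(2*P)
A = -77/11300 (A = -231*1/113*(1/300) = -231/113*1/300 = -77/11300 ≈ -0.0068142)
m(6)*A = ((½)/6)*(-77/11300) = ((½)*(⅙))*(-77/11300) = (1/12)*(-77/11300) = -77/135600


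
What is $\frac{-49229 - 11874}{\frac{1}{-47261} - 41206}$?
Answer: $\frac{2887788883}{1947436767} \approx 1.4829$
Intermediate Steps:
$\frac{-49229 - 11874}{\frac{1}{-47261} - 41206} = - \frac{61103}{- \frac{1}{47261} - 41206} = - \frac{61103}{- \frac{1947436767}{47261}} = \left(-61103\right) \left(- \frac{47261}{1947436767}\right) = \frac{2887788883}{1947436767}$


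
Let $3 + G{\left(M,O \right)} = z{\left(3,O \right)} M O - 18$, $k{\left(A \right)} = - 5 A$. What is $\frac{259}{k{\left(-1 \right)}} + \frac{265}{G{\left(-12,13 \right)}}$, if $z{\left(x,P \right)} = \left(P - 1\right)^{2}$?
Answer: $\frac{1164458}{22485} \approx 51.788$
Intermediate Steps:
$z{\left(x,P \right)} = \left(-1 + P\right)^{2}$
$G{\left(M,O \right)} = -21 + M O \left(-1 + O\right)^{2}$ ($G{\left(M,O \right)} = -3 + \left(\left(-1 + O\right)^{2} M O - 18\right) = -3 + \left(M \left(-1 + O\right)^{2} O - 18\right) = -3 + \left(M O \left(-1 + O\right)^{2} - 18\right) = -3 + \left(-18 + M O \left(-1 + O\right)^{2}\right) = -21 + M O \left(-1 + O\right)^{2}$)
$\frac{259}{k{\left(-1 \right)}} + \frac{265}{G{\left(-12,13 \right)}} = \frac{259}{\left(-5\right) \left(-1\right)} + \frac{265}{-21 - 156 \left(-1 + 13\right)^{2}} = \frac{259}{5} + \frac{265}{-21 - 156 \cdot 12^{2}} = 259 \cdot \frac{1}{5} + \frac{265}{-21 - 156 \cdot 144} = \frac{259}{5} + \frac{265}{-21 - 22464} = \frac{259}{5} + \frac{265}{-22485} = \frac{259}{5} + 265 \left(- \frac{1}{22485}\right) = \frac{259}{5} - \frac{53}{4497} = \frac{1164458}{22485}$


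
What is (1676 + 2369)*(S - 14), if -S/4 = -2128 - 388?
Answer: 40652250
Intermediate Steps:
S = 10064 (S = -4*(-2128 - 388) = -4*(-2516) = 10064)
(1676 + 2369)*(S - 14) = (1676 + 2369)*(10064 - 14) = 4045*10050 = 40652250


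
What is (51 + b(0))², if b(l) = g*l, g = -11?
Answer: 2601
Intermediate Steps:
b(l) = -11*l
(51 + b(0))² = (51 - 11*0)² = (51 + 0)² = 51² = 2601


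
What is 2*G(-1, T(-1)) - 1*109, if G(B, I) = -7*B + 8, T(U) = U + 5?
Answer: -79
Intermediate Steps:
T(U) = 5 + U
G(B, I) = 8 - 7*B
2*G(-1, T(-1)) - 1*109 = 2*(8 - 7*(-1)) - 1*109 = 2*(8 + 7) - 109 = 2*15 - 109 = 30 - 109 = -79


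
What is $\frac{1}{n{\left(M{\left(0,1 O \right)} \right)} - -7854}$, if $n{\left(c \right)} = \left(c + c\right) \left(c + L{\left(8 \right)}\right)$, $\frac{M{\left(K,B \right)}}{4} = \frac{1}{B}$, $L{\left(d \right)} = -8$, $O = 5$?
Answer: $\frac{25}{196062} \approx 0.00012751$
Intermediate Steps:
$M{\left(K,B \right)} = \frac{4}{B}$
$n{\left(c \right)} = 2 c \left(-8 + c\right)$ ($n{\left(c \right)} = \left(c + c\right) \left(c - 8\right) = 2 c \left(-8 + c\right)$)
$\frac{1}{n{\left(M{\left(0,1 O \right)} \right)} - -7854} = \frac{1}{2 \frac{4}{1 \cdot 5} \left(-8 + \frac{4}{1 \cdot 5}\right) - -7854} = \frac{1}{2 \cdot \frac{4}{5} \left(-8 + \frac{4}{5}\right) + 7854} = \frac{1}{2 \cdot \frac{4}{5} \left(- \frac{36}{5}\right) + 7854} = \frac{1}{- \frac{288}{25} + 7854} = \frac{1}{\frac{196062}{25}} = \frac{25}{196062}$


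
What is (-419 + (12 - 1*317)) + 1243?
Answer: 519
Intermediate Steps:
(-419 + (12 - 1*317)) + 1243 = (-419 + (12 - 317)) + 1243 = (-419 - 305) + 1243 = -724 + 1243 = 519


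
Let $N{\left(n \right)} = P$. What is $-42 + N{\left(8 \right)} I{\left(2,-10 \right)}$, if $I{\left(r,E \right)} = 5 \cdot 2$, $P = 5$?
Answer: $8$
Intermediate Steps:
$I{\left(r,E \right)} = 10$
$N{\left(n \right)} = 5$
$-42 + N{\left(8 \right)} I{\left(2,-10 \right)} = -42 + 5 \cdot 10 = -42 + 50 = 8$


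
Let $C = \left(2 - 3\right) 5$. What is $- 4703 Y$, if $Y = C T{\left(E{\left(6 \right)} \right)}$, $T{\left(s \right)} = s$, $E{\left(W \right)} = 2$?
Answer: $47030$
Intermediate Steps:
$C = -5$ ($C = \left(-1\right) 5 = -5$)
$Y = -10$ ($Y = \left(-5\right) 2 = -10$)
$- 4703 Y = \left(-4703\right) \left(-10\right) = 47030$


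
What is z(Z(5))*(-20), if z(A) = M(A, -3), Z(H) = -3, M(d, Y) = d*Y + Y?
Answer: -120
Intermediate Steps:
M(d, Y) = Y + Y*d (M(d, Y) = Y*d + Y = Y + Y*d)
z(A) = -3 - 3*A (z(A) = -3*(1 + A) = -3 - 3*A)
z(Z(5))*(-20) = (-3 - 3*(-3))*(-20) = (-3 + 9)*(-20) = 6*(-20) = -120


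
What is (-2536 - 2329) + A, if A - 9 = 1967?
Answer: -2889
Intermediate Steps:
A = 1976 (A = 9 + 1967 = 1976)
(-2536 - 2329) + A = (-2536 - 2329) + 1976 = -4865 + 1976 = -2889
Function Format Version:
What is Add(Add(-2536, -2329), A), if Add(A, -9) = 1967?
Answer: -2889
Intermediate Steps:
A = 1976 (A = Add(9, 1967) = 1976)
Add(Add(-2536, -2329), A) = Add(Add(-2536, -2329), 1976) = Add(-4865, 1976) = -2889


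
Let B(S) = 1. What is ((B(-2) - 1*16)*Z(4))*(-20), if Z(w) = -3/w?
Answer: -225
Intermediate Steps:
((B(-2) - 1*16)*Z(4))*(-20) = ((1 - 1*16)*(-3/4))*(-20) = ((1 - 16)*(-3*¼))*(-20) = -15*(-¾)*(-20) = (45/4)*(-20) = -225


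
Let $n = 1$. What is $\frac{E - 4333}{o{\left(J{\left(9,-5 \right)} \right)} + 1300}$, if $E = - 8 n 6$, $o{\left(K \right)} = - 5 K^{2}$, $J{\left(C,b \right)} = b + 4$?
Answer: $- \frac{4381}{1295} \approx -3.383$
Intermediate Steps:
$J{\left(C,b \right)} = 4 + b$
$E = -48$ ($E = \left(-8\right) 1 \cdot 6 = \left(-8\right) 6 = -48$)
$\frac{E - 4333}{o{\left(J{\left(9,-5 \right)} \right)} + 1300} = \frac{-48 - 4333}{- 5 \left(4 - 5\right)^{2} + 1300} = - \frac{4381}{- 5 \left(-1\right)^{2} + 1300} = - \frac{4381}{\left(-5\right) 1 + 1300} = - \frac{4381}{-5 + 1300} = - \frac{4381}{1295}$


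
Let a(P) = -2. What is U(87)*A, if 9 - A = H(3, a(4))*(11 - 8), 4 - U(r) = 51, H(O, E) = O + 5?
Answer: 705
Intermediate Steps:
H(O, E) = 5 + O
U(r) = -47 (U(r) = 4 - 1*51 = 4 - 51 = -47)
A = -15 (A = 9 - (5 + 3)*(11 - 8) = 9 - 8*3 = 9 - 1*24 = 9 - 24 = -15)
U(87)*A = -47*(-15) = 705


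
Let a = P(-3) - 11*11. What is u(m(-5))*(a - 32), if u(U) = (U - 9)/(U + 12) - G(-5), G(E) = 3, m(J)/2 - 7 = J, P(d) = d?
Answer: 2067/4 ≈ 516.75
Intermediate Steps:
m(J) = 14 + 2*J
u(U) = -3 + (-9 + U)/(12 + U) (u(U) = (U - 9)/(U + 12) - 1*3 = (-9 + U)/(12 + U) - 3 = -3 + (-9 + U)/(12 + U))
a = -124 (a = -3 - 11*11 = -3 - 121 = -124)
u(m(-5))*(a - 32) = ((-45 - 2*(14 + 2*(-5)))/(12 + (14 + 2*(-5))))*(-124 - 32) = ((-45 - 2*(14 - 10))/(12 + (14 - 10)))*(-156) = ((-45 - 2*4)/(12 + 4))*(-156) = ((-45 - 8)/16)*(-156) = ((1/16)*(-53))*(-156) = -53/16*(-156) = 2067/4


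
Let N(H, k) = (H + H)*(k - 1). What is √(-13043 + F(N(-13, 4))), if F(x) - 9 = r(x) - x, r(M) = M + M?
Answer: 2*I*√3278 ≈ 114.51*I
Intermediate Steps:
r(M) = 2*M
N(H, k) = 2*H*(-1 + k) (N(H, k) = (2*H)*(-1 + k) = 2*H*(-1 + k))
F(x) = 9 + x (F(x) = 9 + (2*x - x) = 9 + x)
√(-13043 + F(N(-13, 4))) = √(-13043 + (9 + 2*(-13)*(-1 + 4))) = √(-13043 + (9 + 2*(-13)*3)) = √(-13043 + (9 - 78)) = √(-13043 - 69) = √(-13112) = 2*I*√3278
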